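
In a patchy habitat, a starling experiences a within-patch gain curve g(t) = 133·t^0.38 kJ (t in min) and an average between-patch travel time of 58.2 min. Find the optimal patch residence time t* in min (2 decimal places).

By the marginal value theorem, leave when the instantaneous gain rate g'(t) equals the habitat-wide average g(t)/(T + t).
g'(t) = 0.38·133·t^-0.62. Setting 0.38·133·t^-0.62 = 133·t^0.38/(58.2+t) gives 0.38(58.2+t) = t, so 0.62·t = 0.38×58.2.
t* = 0.38×58.2/0.62 = 35.67 min.

35.67 min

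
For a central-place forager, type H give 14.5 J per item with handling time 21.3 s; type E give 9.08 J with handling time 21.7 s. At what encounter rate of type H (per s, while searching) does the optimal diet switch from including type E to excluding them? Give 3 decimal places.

0.075 per s

The zero-one rule: include type E iff E₂/h₂ > λE₁/(1+λh₁). Equality gives the switch point.
λE₁h₂ = E₂ + λE₂h₁ ⇒ λ = E₂/(E₁h₂ − E₂h₁) = 9.08/(314.6 − 193.4) = 0.07489 per s.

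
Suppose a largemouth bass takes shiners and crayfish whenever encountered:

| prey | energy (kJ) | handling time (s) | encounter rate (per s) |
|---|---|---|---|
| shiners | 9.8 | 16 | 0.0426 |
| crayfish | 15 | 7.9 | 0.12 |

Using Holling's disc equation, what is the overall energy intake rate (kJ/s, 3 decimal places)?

0.843 kJ/s

Energy encountered per unit search time: 0.0426×9.8 + 0.12×15 = 2.217 kJ/s.
Handling time per unit search time: 0.0426×16 + 0.12×7.9 = 1.63.
Rate = 2.217/(1 + 1.63) = 0.8433 kJ/s.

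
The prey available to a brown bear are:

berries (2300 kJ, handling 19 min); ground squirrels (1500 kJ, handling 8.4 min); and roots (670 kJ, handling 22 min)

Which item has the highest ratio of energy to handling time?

ground squirrels

In descending order of E/h:
ground squirrels: 1500/8.4 = 179 kJ/min
berries: 2300/19 = 121 kJ/min
roots: 670/22 = 30.5 kJ/min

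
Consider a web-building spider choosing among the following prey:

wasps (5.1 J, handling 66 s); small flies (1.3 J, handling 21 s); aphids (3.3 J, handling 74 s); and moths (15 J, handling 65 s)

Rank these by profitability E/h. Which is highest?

Profitability E/h (J/s): wasps = 5.1/66 = 0.0773, small flies = 1.3/21 = 0.0619, aphids = 3.3/74 = 0.0446, moths = 15/65 = 0.231.
Ranked: moths > wasps > small flies > aphids.

moths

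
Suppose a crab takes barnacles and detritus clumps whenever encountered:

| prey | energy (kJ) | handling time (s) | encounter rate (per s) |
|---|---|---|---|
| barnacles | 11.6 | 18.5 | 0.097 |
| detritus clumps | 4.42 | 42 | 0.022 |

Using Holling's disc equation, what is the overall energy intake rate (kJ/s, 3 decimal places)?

0.329 kJ/s

R = (0.097×11.6 + 0.022×4.42) / (1 + 0.097×18.5 + 0.022×42) = 1.222/3.718 = 0.3287 kJ/s.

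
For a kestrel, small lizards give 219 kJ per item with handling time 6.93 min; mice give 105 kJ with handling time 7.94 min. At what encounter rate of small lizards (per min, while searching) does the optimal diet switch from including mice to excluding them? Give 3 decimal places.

0.104 per min

At the threshold, the rate on small lizards alone equals the profitability of mice: λ·219/(1 + λ·6.93) = 105/7.94 = 13.22.
Rearranging, λ(219 − 13.22×6.93) = 13.22, so λ = 13.22/127.4 = 0.1038 per min.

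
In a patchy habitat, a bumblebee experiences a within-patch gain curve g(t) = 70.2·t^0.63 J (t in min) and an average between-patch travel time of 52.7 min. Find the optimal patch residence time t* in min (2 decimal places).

89.73 min

Optimal t* satisfies g'(t*) = g(t*)/(T + t*).
g'(t) = 0.63·70.2·t^-0.37. Setting 0.63·70.2·t^-0.37 = 70.2·t^0.63/(52.7+t) gives 0.63(52.7+t) = t, so 0.37·t = 0.63×52.7.
t* = 0.63×52.7/0.37 = 89.73 min.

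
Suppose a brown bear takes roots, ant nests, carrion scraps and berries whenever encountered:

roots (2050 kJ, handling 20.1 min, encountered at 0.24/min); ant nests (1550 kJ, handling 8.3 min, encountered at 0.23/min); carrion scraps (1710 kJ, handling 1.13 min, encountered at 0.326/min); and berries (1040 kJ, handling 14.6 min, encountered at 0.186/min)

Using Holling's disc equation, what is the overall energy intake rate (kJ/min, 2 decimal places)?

Energy encountered per unit search time: 0.24×2050 + 0.23×1550 + 0.326×1710 + 0.186×1040 = 1599 kJ/min.
Handling time per unit search time: 0.24×20.1 + 0.23×8.3 + 0.326×1.13 + 0.186×14.6 = 9.817.
Rate = 1599/(1 + 9.817) = 147.9 kJ/min.

147.86 kJ/min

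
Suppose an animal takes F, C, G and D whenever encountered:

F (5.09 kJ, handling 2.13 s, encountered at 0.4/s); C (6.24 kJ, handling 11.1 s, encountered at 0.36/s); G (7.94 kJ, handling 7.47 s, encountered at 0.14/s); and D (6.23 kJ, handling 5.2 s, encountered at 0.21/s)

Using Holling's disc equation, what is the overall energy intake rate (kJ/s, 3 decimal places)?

0.839 kJ/s

Energy encountered per unit search time: 0.4×5.09 + 0.36×6.24 + 0.14×7.94 + 0.21×6.23 = 6.702 kJ/s.
Handling time per unit search time: 0.4×2.13 + 0.36×11.1 + 0.14×7.47 + 0.21×5.2 = 6.986.
Rate = 6.702/(1 + 6.986) = 0.8393 kJ/s.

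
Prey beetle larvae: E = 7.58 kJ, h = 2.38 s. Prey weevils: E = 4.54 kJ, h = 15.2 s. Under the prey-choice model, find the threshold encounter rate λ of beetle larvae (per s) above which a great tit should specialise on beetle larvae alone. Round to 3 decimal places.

At the threshold, the rate on beetle larvae alone equals the profitability of weevils: λ·7.58/(1 + λ·2.38) = 4.54/15.2 = 0.2987.
Rearranging, λ(7.58 − 0.2987×2.38) = 0.2987, so λ = 0.2987/6.869 = 0.04348 per s.

0.043 per s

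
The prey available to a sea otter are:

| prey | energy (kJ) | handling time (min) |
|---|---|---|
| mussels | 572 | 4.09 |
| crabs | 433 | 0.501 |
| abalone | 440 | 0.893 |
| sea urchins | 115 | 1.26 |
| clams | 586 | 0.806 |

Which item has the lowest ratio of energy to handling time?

In descending order of E/h:
crabs: 433/0.501 = 864 kJ/min
clams: 586/0.806 = 727 kJ/min
abalone: 440/0.893 = 493 kJ/min
mussels: 572/4.09 = 140 kJ/min
sea urchins: 115/1.26 = 91.3 kJ/min

sea urchins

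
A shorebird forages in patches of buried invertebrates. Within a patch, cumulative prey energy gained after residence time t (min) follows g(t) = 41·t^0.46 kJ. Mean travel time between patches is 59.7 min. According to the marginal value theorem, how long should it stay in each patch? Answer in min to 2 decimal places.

50.86 min

By the marginal value theorem, leave when the instantaneous gain rate g'(t) equals the habitat-wide average g(t)/(T + t).
g'(t) = 0.46·41·t^-0.54. Setting 0.46·41·t^-0.54 = 41·t^0.46/(59.7+t) gives 0.46(59.7+t) = t, so 0.54·t = 0.46×59.7.
t* = 0.46×59.7/0.54 = 50.86 min.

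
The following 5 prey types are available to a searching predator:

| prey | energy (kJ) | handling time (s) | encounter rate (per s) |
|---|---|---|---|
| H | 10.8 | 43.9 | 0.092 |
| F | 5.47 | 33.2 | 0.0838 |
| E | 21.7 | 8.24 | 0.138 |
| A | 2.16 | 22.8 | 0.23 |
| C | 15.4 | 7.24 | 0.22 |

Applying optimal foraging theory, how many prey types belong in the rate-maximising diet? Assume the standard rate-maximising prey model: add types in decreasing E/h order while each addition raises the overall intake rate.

2

E/h in descending order: E 2.63, C 2.13, H 0.246, F 0.165, A 0.0947 kJ/s. The optimal diet is the largest prefix of this list for which every included type satisfies E_i/h_i > R on the types above it.
Rate on top 1: 1.401. C: 2.13 > 1.401 → include.
Rate on top 2: 1.711. H: 0.246 < 1.711 → exclude; stop.
Optimal diet: E, C — 2 of 5 types.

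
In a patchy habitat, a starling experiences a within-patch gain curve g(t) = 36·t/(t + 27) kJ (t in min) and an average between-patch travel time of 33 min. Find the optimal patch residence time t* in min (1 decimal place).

Maximise g(t)/(T+t): set derivative to zero → g'(t)(T+t) = g(t).
g'(t) = 36·27/(t + 27)². Setting 36·27/(t+27)² = 36t/[(t+27)(33+t)] gives 27(33+t) = t(t+27), so t² = 27×33 = 891.
t* = √891 = 29.85 min.

29.8 min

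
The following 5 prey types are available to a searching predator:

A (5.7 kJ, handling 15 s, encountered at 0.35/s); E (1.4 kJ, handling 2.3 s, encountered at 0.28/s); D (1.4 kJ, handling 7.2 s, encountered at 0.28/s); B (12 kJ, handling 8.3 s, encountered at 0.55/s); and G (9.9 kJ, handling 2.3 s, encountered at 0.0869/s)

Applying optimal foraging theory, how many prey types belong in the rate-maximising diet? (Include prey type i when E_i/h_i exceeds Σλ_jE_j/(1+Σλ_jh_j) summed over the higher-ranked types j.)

Rank by E/h (kJ/s): G 4.3, B 1.45, E 0.609, A 0.38, D 0.194. Include each in turn until the next type's E/h falls below the running intake rate.
Rate on top 1: 0.717. B: 1.45 > 0.717 → include.
Rate on top 2: 1.294. E: 0.609 < 1.294 → exclude; stop.
Optimal diet: G, B — 2 of 5 types.

2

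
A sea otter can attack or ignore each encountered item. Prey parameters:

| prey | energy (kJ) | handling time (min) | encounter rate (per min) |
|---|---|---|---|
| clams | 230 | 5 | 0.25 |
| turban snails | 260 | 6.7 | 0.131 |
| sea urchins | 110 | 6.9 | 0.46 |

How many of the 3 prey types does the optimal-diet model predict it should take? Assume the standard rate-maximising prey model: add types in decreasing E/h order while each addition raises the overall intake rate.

2

Rank by E/h (kJ/min): clams 46, turban snails 38.8, sea urchins 15.9. Include each in turn until the next type's E/h falls below the running intake rate.
Rate on top 1: 25.56. turban snails: 38.8 > 25.56 → include.
Rate on top 2: 29.27. sea urchins: 15.9 < 29.27 → exclude; stop.
Optimal diet: clams, turban snails — 2 of 3 types.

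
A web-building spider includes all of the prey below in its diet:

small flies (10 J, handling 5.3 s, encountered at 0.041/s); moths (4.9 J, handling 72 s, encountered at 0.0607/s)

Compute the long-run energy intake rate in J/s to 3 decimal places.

R = Σλ_iE_i / (1 + Σλ_ih_i)
Numerator: 0.041×10 + 0.0607×4.9 = 0.7074
Denominator: 1 + 0.041×5.3 + 0.0607×72 = 5.588
R = 0.7074/5.588 = 0.1266 J/s

0.127 J/s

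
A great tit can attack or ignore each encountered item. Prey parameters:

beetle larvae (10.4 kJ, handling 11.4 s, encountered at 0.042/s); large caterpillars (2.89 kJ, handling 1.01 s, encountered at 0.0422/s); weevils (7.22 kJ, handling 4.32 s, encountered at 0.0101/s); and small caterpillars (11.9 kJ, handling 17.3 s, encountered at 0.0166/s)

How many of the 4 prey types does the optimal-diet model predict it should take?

E/h in descending order: large caterpillars 2.86, weevils 1.67, beetle larvae 0.912, small caterpillars 0.688 kJ/s. The optimal diet is the largest prefix of this list for which every included type satisfies E_i/h_i > R on the types above it.
Rate on top 1: 0.117. weevils: 1.67 > 0.117 → include.
Rate on top 2: 0.1794. beetle larvae: 0.912 > 0.1794 → include.
Rate on top 3: 0.4036. small caterpillars: 0.688 > 0.4036 → include.
Optimal diet: large caterpillars, weevils, beetle larvae, small caterpillars — 4 of 4 types.

4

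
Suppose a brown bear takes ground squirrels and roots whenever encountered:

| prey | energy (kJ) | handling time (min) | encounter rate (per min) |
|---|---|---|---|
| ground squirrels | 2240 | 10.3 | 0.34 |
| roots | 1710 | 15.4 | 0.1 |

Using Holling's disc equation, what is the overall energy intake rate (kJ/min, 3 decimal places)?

R = Σλ_iE_i / (1 + Σλ_ih_i)
Numerator: 0.34×2240 + 0.1×1710 = 932.6
Denominator: 1 + 0.34×10.3 + 0.1×15.4 = 6.042
R = 932.6/6.042 = 154.4 kJ/min

154.353 kJ/min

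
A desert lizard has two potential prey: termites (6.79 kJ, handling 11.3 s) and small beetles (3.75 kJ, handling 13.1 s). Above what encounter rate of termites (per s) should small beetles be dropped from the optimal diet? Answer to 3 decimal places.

Drop small beetles once their profitability E₂/h₂ falls below the rate achievable on termites alone: E₂/h₂ = λE₁/(1 + λh₁).
Solve for λ: λE₁h₂ = E₂(1 + λh₁) → λ(E₁h₂ − E₂h₁) = E₂ → λ = E₂/(E₁h₂ − E₂h₁).
λ = 3.75/(6.79×13.1 − 3.75×11.3) = 3.75/46.57 = 0.08052 per s.

0.081 per s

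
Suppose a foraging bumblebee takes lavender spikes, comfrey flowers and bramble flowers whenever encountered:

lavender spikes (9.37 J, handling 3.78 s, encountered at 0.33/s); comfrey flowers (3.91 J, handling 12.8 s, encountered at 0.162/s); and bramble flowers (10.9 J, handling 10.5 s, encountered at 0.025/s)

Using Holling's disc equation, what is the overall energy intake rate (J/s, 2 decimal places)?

0.87 J/s

Energy encountered per unit search time: 0.33×9.37 + 0.162×3.91 + 0.025×10.9 = 3.998 J/s.
Handling time per unit search time: 0.33×3.78 + 0.162×12.8 + 0.025×10.5 = 3.584.
Rate = 3.998/(1 + 3.584) = 0.8723 J/s.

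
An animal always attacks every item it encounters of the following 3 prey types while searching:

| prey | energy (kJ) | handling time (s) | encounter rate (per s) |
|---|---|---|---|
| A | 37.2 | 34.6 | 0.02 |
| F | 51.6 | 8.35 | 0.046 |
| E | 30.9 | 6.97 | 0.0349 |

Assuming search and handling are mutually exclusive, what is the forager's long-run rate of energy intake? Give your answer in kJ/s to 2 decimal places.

Energy encountered per unit search time: 0.02×37.2 + 0.046×51.6 + 0.0349×30.9 = 4.196 kJ/s.
Handling time per unit search time: 0.02×34.6 + 0.046×8.35 + 0.0349×6.97 = 1.319.
Rate = 4.196/(1 + 1.319) = 1.809 kJ/s.

1.81 kJ/s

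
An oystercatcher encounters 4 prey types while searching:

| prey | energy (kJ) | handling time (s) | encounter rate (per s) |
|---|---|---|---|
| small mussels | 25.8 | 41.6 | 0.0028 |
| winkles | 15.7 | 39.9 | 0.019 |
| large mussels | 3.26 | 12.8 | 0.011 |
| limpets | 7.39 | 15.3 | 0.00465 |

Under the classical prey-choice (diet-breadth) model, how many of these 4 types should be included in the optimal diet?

E/h in descending order: small mussels 0.62, limpets 0.483, winkles 0.393, large mussels 0.255 kJ/s. The optimal diet is the largest prefix of this list for which every included type satisfies E_i/h_i > R on the types above it.
Rate on top 1: 0.0647. limpets: 0.483 > 0.0647 → include.
Rate on top 2: 0.08976. winkles: 0.393 > 0.08976 → include.
Rate on top 3: 0.2081. large mussels: 0.255 > 0.2081 → include.
Optimal diet: small mussels, limpets, winkles, large mussels — 4 of 4 types.

4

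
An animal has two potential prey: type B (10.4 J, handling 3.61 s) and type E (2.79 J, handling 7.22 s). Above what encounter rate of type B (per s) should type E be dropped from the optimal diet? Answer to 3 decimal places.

The zero-one rule: include type E iff E₂/h₂ > λE₁/(1+λh₁). Equality gives the switch point.
λE₁h₂ = E₂ + λE₂h₁ ⇒ λ = E₂/(E₁h₂ − E₂h₁) = 2.79/(75.09 − 10.07) = 0.04291 per s.

0.043 per s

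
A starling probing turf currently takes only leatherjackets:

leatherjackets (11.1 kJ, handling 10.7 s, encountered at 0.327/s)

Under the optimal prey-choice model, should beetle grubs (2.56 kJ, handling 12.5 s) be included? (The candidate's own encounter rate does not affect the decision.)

Intake rate on the current diet: R = (0.327×11.1) / (1 + 0.327×10.7) = 3.63/4.499 = 0.8068 kJ/s.
beetle grubs: E/h = 2.56/12.5 = 0.2048 kJ/s.
0.2048 < 0.8068, so adding beetle grubs would lower the average — exclude it.

No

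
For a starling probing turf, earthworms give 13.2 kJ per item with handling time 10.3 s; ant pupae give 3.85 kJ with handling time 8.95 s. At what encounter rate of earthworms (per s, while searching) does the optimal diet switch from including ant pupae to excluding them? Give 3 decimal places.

At the threshold, the rate on earthworms alone equals the profitability of ant pupae: λ·13.2/(1 + λ·10.3) = 3.85/8.95 = 0.4302.
Rearranging, λ(13.2 − 0.4302×10.3) = 0.4302, so λ = 0.4302/8.769 = 0.04905 per s.

0.049 per s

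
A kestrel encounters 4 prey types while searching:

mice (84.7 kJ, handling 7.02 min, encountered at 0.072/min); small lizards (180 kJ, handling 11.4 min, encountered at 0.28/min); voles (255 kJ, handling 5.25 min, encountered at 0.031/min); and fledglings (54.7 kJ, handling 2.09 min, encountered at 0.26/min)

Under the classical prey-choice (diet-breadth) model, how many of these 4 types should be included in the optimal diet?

E/h in descending order: voles 48.6, fledglings 26.2, small lizards 15.8, mice 12.1 kJ/min. The optimal diet is the largest prefix of this list for which every included type satisfies E_i/h_i > R on the types above it.
Rate on top 1: 6.799. fledglings: 26.2 > 6.799 → include.
Rate on top 2: 12.97. small lizards: 15.8 > 12.97 → include.
Rate on top 3: 14.81. mice: 12.1 < 14.81 → exclude; stop.
Optimal diet: voles, fledglings, small lizards — 3 of 4 types.

3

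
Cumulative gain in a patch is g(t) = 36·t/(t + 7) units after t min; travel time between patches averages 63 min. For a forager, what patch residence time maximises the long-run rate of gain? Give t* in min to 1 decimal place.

21.0 min

By the marginal value theorem, leave when the instantaneous gain rate g'(t) equals the habitat-wide average g(t)/(T + t).
g'(t) = 36·7/(t + 7)². Setting 36·7/(t+7)² = 36t/[(t+7)(63+t)] gives 7(63+t) = t(t+7), so t² = 7×63 = 441.
t* = √441 = 21 min.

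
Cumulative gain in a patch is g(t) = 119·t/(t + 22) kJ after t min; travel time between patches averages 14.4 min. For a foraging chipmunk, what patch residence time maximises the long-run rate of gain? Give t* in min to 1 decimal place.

17.8 min

Maximise g(t)/(T+t): set derivative to zero → g'(t)(T+t) = g(t).
g'(t) = 119·22/(t + 22)². Setting 119·22/(t+22)² = 119t/[(t+22)(14.4+t)] gives 22(14.4+t) = t(t+22), so t² = 22×14.4 = 316.8.
t* = √316.8 = 17.8 min.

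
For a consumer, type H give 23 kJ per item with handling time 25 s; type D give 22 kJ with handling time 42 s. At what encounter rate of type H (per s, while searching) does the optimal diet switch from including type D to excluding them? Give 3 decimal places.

At the threshold, the rate on type H alone equals the profitability of type D: λ·23/(1 + λ·25) = 22/42 = 0.5238.
Rearranging, λ(23 − 0.5238×25) = 0.5238, so λ = 0.5238/9.905 = 0.05288 per s.

0.053 per s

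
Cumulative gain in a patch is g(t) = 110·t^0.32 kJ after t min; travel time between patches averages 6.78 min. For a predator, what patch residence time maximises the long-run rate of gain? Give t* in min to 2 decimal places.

Maximise g(t)/(T+t): set derivative to zero → g'(t)(T+t) = g(t).
g'(t) = 0.32·110·t^-0.68. Setting 0.32·110·t^-0.68 = 110·t^0.32/(6.78+t) gives 0.32(6.78+t) = t, so 0.68·t = 0.32×6.78.
t* = 0.32×6.78/0.68 = 3.191 min.

3.19 min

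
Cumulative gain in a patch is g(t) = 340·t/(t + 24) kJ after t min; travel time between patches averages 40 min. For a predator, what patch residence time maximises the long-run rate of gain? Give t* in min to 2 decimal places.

Optimal t* satisfies g'(t*) = g(t*)/(T + t*).
g'(t) = 340·24/(t + 24)². Setting 340·24/(t+24)² = 340t/[(t+24)(40+t)] gives 24(40+t) = t(t+24), so t² = 24×40 = 960.
t* = √960 = 30.98 min.

30.98 min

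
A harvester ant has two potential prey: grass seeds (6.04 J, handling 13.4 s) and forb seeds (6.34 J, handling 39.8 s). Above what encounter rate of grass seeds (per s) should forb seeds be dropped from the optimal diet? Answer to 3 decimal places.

0.041 per s

Drop forb seeds once their profitability E₂/h₂ falls below the rate achievable on grass seeds alone: E₂/h₂ = λE₁/(1 + λh₁).
Solve for λ: λE₁h₂ = E₂(1 + λh₁) → λ(E₁h₂ − E₂h₁) = E₂ → λ = E₂/(E₁h₂ − E₂h₁).
λ = 6.34/(6.04×39.8 − 6.34×13.4) = 6.34/155.4 = 0.04079 per s.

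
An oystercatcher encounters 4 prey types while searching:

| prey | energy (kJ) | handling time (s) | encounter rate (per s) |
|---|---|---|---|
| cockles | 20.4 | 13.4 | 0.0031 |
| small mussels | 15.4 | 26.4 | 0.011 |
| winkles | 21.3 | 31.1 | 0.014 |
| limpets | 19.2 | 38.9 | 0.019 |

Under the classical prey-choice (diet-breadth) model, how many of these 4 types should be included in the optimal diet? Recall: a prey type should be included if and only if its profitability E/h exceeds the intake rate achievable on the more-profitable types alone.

4

E/h in descending order: cockles 1.52, winkles 0.685, small mussels 0.583, limpets 0.494 kJ/s. The optimal diet is the largest prefix of this list for which every included type satisfies E_i/h_i > R on the types above it.
Rate on top 1: 0.06072. winkles: 0.685 > 0.06072 → include.
Rate on top 2: 0.2447. small mussels: 0.583 > 0.2447 → include.
Rate on top 3: 0.3004. limpets: 0.494 > 0.3004 → include.
Optimal diet: cockles, winkles, small mussels, limpets — 4 of 4 types.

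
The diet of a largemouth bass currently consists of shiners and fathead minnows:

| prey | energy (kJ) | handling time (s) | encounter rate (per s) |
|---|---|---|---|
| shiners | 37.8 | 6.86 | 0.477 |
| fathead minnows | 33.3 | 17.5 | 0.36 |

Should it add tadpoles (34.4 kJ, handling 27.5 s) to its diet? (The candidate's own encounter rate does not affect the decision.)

Intake rate on the current diet: R = (0.477×37.8 + 0.36×33.3) / (1 + 0.477×6.86 + 0.36×17.5) = 30.02/10.57 = 2.839 kJ/s.
Profitability of tadpoles: 34.4/27.5 = 1.251 kJ/s.
1.251 < 2.839, so adding tadpoles would lower the average — exclude it.

No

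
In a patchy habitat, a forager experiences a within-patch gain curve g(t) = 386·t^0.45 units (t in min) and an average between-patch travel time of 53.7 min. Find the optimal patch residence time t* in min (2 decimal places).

Maximise g(t)/(T+t): set derivative to zero → g'(t)(T+t) = g(t).
g'(t) = 0.45·386·t^-0.55. Setting 0.45·386·t^-0.55 = 386·t^0.45/(53.7+t) gives 0.45(53.7+t) = t, so 0.55·t = 0.45×53.7.
t* = 0.45×53.7/0.55 = 43.94 min.

43.94 min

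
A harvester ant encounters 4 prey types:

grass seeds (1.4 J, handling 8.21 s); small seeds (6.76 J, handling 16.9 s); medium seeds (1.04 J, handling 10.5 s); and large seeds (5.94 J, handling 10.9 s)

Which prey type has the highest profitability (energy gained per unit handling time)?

large seeds

Profitability E/h (J/s): grass seeds = 1.4/8.21 = 0.171, small seeds = 6.76/16.9 = 0.4, medium seeds = 1.04/10.5 = 0.099, large seeds = 5.94/10.9 = 0.545.
Ranked: large seeds > small seeds > grass seeds > medium seeds.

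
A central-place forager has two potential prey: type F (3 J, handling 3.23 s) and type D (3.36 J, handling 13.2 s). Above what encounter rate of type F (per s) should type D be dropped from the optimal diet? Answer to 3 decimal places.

0.117 per s

Drop type D once their profitability E₂/h₂ falls below the rate achievable on type F alone: E₂/h₂ = λE₁/(1 + λh₁).
Solve for λ: λE₁h₂ = E₂(1 + λh₁) → λ(E₁h₂ − E₂h₁) = E₂ → λ = E₂/(E₁h₂ − E₂h₁).
λ = 3.36/(3×13.2 − 3.36×3.23) = 3.36/28.75 = 0.1169 per s.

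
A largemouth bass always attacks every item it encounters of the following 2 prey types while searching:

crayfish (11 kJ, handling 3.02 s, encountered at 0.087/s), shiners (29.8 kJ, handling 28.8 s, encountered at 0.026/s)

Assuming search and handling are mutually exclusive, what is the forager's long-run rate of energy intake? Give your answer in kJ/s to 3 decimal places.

R = (0.087×11 + 0.026×29.8) / (1 + 0.087×3.02 + 0.026×28.8) = 1.732/2.012 = 0.8609 kJ/s.

0.861 kJ/s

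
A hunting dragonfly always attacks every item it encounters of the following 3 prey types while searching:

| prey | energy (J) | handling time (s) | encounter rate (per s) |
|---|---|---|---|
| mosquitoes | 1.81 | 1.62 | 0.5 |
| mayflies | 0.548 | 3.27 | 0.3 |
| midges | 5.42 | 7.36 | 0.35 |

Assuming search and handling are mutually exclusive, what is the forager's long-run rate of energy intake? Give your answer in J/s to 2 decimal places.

R = (0.5×1.81 + 0.3×0.548 + 0.35×5.42) / (1 + 0.5×1.62 + 0.3×3.27 + 0.35×7.36) = 2.966/5.367 = 0.5527 J/s.

0.55 J/s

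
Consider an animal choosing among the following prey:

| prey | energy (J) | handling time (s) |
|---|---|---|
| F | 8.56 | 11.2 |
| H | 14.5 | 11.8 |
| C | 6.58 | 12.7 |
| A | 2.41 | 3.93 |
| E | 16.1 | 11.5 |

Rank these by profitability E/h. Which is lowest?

Profitability E/h (J/s): F = 8.56/11.2 = 0.764, H = 14.5/11.8 = 1.23, C = 6.58/12.7 = 0.518, A = 2.41/3.93 = 0.613, E = 16.1/11.5 = 1.4.
Ranked: E > H > F > A > C.

C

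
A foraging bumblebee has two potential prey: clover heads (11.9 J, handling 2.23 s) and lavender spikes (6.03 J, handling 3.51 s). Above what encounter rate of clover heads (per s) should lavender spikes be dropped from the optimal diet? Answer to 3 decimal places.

0.213 per s

At the threshold, the rate on clover heads alone equals the profitability of lavender spikes: λ·11.9/(1 + λ·2.23) = 6.03/3.51 = 1.718.
Rearranging, λ(11.9 − 1.718×2.23) = 1.718, so λ = 1.718/8.069 = 0.2129 per s.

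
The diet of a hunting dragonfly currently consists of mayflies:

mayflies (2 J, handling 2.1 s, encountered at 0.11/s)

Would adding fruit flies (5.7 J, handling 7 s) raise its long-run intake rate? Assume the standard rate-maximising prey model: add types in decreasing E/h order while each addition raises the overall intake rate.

Intake rate on the current diet: R = (0.11×2) / (1 + 0.11×2.1) = 0.22/1.231 = 0.1787 J/s.
fruit flies: E/h = 5.7/7 = 0.8143 J/s.
0.8143 > 0.1787, so adding fruit flies raises the average — include it.

Yes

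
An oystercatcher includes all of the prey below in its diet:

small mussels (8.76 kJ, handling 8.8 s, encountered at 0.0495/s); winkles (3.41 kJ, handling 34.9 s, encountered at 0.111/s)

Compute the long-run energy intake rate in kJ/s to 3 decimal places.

R = Σλ_iE_i / (1 + Σλ_ih_i)
Numerator: 0.0495×8.76 + 0.111×3.41 = 0.8121
Denominator: 1 + 0.0495×8.8 + 0.111×34.9 = 5.309
R = 0.8121/5.309 = 0.153 kJ/s

0.153 kJ/s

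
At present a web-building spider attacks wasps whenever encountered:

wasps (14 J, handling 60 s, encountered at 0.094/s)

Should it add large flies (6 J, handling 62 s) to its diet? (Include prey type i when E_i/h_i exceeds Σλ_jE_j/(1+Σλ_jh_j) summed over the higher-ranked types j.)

No

On wasps alone, R = ΣλE/(1+Σλh) = 1.316/6.64 = 0.1982 J/s.
Profitability of large flies: 6/62 = 0.09677 J/s.
Since 0.09677 < R, time spent handling large flies is better spent searching.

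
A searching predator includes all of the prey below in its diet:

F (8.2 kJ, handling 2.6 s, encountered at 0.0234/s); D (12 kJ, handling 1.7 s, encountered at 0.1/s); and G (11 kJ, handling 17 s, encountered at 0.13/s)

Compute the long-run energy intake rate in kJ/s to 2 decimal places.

Energy encountered per unit search time: 0.0234×8.2 + 0.1×12 + 0.13×11 = 2.822 kJ/s.
Handling time per unit search time: 0.0234×2.6 + 0.1×1.7 + 0.13×17 = 2.441.
Rate = 2.822/(1 + 2.441) = 0.8201 kJ/s.

0.82 kJ/s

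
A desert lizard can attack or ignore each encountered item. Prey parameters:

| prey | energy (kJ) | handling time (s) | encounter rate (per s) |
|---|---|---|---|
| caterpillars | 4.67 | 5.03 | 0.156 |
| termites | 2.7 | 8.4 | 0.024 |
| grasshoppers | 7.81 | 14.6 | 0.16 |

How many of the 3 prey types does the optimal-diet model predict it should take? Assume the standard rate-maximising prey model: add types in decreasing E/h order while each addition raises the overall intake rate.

E/h in descending order: caterpillars 0.928, grasshoppers 0.535, termites 0.321 kJ/s. The optimal diet is the largest prefix of this list for which every included type satisfies E_i/h_i > R on the types above it.
Rate on top 1: 0.4082. grasshoppers: 0.535 > 0.4082 → include.
Rate on top 2: 0.48. termites: 0.321 < 0.48 → exclude; stop.
Optimal diet: caterpillars, grasshoppers — 2 of 3 types.

2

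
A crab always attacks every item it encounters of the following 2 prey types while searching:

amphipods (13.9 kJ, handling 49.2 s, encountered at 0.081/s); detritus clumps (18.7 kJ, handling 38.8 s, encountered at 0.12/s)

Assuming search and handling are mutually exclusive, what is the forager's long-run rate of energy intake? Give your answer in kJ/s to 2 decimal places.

0.35 kJ/s

R = Σλ_iE_i / (1 + Σλ_ih_i)
Numerator: 0.081×13.9 + 0.12×18.7 = 3.37
Denominator: 1 + 0.081×49.2 + 0.12×38.8 = 9.641
R = 3.37/9.641 = 0.3495 kJ/s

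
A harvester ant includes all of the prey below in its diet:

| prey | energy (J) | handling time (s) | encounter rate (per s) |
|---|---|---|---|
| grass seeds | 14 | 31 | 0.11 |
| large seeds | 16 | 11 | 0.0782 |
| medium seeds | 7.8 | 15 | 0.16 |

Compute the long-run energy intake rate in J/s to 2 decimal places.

Energy encountered per unit search time: 0.11×14 + 0.0782×16 + 0.16×7.8 = 4.039 J/s.
Handling time per unit search time: 0.11×31 + 0.0782×11 + 0.16×15 = 6.67.
Rate = 4.039/(1 + 6.67) = 0.5266 J/s.

0.53 J/s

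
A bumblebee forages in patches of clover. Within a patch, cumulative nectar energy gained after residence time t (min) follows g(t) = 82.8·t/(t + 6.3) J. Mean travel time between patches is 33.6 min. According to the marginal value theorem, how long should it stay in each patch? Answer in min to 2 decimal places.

14.55 min

By the marginal value theorem, leave when the instantaneous gain rate g'(t) equals the habitat-wide average g(t)/(T + t).
g'(t) = 82.8·6.3/(t + 6.3)². Setting 82.8·6.3/(t+6.3)² = 82.8t/[(t+6.3)(33.6+t)] gives 6.3(33.6+t) = t(t+6.3), so t² = 6.3×33.6 = 211.7.
t* = √211.7 = 14.55 min.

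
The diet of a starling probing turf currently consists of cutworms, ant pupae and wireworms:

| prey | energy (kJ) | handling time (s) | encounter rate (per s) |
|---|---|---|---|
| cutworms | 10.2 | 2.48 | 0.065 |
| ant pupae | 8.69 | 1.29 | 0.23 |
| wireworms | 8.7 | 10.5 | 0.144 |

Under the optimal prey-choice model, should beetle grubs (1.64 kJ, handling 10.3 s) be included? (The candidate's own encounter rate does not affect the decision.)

On cutworms, ant pupae and wireworms alone, R = ΣλE/(1+Σλh) = 3.914/2.97 = 1.318 kJ/s.
beetle grubs: E/h = 1.64/10.3 = 0.1592 kJ/s.
0.1592 < 1.318, so adding beetle grubs would lower the average — exclude it.

No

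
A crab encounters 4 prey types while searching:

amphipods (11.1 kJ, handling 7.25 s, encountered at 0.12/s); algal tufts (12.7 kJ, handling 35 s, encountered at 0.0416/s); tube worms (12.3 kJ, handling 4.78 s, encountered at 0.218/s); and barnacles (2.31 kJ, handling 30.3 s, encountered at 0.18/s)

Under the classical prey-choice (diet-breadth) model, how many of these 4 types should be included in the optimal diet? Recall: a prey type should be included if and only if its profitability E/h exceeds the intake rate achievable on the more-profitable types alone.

Rank by E/h (kJ/s): tube worms 2.57, amphipods 1.53, algal tufts 0.363, barnacles 0.0762. Include each in turn until the next type's E/h falls below the running intake rate.
Rate on top 1: 1.313. amphipods: 1.53 > 1.313 → include.
Rate on top 2: 1.378. algal tufts: 0.363 < 1.378 → exclude; stop.
Optimal diet: tube worms, amphipods — 2 of 4 types.

2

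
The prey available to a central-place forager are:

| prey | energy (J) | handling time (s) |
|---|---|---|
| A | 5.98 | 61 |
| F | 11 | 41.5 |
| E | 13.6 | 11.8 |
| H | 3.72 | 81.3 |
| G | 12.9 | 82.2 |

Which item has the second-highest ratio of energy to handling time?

Profitability E/h (J/s): A = 5.98/61 = 0.098, F = 11/41.5 = 0.265, E = 13.6/11.8 = 1.15, H = 3.72/81.3 = 0.0458, G = 12.9/82.2 = 0.157.
Ranked: E > F > G > A > H.

F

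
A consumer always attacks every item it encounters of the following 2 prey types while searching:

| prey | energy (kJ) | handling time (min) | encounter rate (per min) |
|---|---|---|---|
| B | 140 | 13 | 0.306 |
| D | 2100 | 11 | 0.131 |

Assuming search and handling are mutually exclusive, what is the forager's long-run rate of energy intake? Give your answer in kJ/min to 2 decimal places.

49.53 kJ/min

Energy encountered per unit search time: 0.306×140 + 0.131×2100 = 317.9 kJ/min.
Handling time per unit search time: 0.306×13 + 0.131×11 = 5.419.
Rate = 317.9/(1 + 5.419) = 49.53 kJ/min.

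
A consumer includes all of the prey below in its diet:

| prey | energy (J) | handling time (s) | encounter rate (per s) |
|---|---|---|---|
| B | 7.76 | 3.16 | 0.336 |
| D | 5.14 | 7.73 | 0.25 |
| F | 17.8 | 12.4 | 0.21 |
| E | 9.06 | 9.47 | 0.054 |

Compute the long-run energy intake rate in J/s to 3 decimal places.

1.142 J/s

R = Σλ_iE_i / (1 + Σλ_ih_i)
Numerator: 0.336×7.76 + 0.25×5.14 + 0.21×17.8 + 0.054×9.06 = 8.12
Denominator: 1 + 0.336×3.16 + 0.25×7.73 + 0.21×12.4 + 0.054×9.47 = 7.11
R = 8.12/7.11 = 1.142 J/s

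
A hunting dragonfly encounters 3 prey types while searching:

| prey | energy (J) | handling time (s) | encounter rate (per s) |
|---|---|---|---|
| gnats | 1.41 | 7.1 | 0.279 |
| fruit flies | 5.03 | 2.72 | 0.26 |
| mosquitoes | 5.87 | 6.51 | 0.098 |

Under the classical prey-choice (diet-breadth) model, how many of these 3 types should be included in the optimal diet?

E/h in descending order: fruit flies 1.85, mosquitoes 0.902, gnats 0.199 J/s. The optimal diet is the largest prefix of this list for which every included type satisfies E_i/h_i > R on the types above it.
Rate on top 1: 0.766. mosquitoes: 0.902 > 0.766 → include.
Rate on top 2: 0.8029. gnats: 0.199 < 0.8029 → exclude; stop.
Optimal diet: fruit flies, mosquitoes — 2 of 3 types.

2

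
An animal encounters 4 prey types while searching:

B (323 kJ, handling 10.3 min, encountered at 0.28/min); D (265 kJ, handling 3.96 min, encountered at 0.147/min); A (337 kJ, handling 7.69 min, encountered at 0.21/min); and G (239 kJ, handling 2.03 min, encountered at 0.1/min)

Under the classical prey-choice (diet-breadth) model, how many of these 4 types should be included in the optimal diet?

Profitabilities (E/h, kJ/min): G 118, D 66.9, A 43.8, B 31.4. Add prey in this order while the next type's profitability exceeds the intake rate on those already taken.
Rate on top 1: 19.87. D: 66.9 > 19.87 → include.
Rate on top 2: 35.21. A: 43.8 > 35.21 → include.
Rate on top 3: 39.3. B: 31.4 < 39.3 → exclude; stop.
Optimal diet: G, D, A — 3 of 4 types.

3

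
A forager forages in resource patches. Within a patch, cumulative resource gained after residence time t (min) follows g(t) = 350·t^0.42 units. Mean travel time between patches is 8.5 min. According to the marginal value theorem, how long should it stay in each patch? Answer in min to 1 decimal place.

6.2 min

Optimal t* satisfies g'(t*) = g(t*)/(T + t*).
g'(t) = 0.42·350·t^-0.58. Setting 0.42·350·t^-0.58 = 350·t^0.42/(8.5+t) gives 0.42(8.5+t) = t, so 0.58·t = 0.42×8.5.
t* = 0.42×8.5/0.58 = 6.155 min.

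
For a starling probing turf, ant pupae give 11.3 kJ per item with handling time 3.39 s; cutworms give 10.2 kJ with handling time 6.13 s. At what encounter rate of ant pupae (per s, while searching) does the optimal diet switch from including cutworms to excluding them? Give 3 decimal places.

The zero-one rule: include cutworms iff E₂/h₂ > λE₁/(1+λh₁). Equality gives the switch point.
λE₁h₂ = E₂ + λE₂h₁ ⇒ λ = E₂/(E₁h₂ − E₂h₁) = 10.2/(69.27 − 34.58) = 0.294 per s.

0.294 per s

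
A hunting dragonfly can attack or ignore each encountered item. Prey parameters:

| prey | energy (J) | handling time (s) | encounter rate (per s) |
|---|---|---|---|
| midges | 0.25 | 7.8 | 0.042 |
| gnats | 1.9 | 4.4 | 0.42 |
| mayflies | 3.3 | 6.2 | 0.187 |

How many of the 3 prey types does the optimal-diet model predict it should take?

2

E/h in descending order: mayflies 0.532, gnats 0.432, midges 0.0321 J/s. The optimal diet is the largest prefix of this list for which every included type satisfies E_i/h_i > R on the types above it.
Rate on top 1: 0.2858. gnats: 0.432 > 0.2858 → include.
Rate on top 2: 0.3531. midges: 0.0321 < 0.3531 → exclude; stop.
Optimal diet: mayflies, gnats — 2 of 3 types.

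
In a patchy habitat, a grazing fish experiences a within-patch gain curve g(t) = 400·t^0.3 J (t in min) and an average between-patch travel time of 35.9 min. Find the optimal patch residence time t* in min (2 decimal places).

15.39 min

Optimal t* satisfies g'(t*) = g(t*)/(T + t*).
g'(t) = 0.3·400·t^-0.7. Setting 0.3·400·t^-0.7 = 400·t^0.3/(35.9+t) gives 0.3(35.9+t) = t, so 0.70·t = 0.3×35.9.
t* = 0.3×35.9/0.70 = 15.39 min.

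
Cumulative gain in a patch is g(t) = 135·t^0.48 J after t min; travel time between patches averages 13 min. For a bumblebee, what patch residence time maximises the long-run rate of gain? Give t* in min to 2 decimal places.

Maximise g(t)/(T+t): set derivative to zero → g'(t)(T+t) = g(t).
g'(t) = 0.48·135·t^-0.52. Setting 0.48·135·t^-0.52 = 135·t^0.48/(13+t) gives 0.48(13+t) = t, so 0.52·t = 0.48×13.
t* = 0.48×13/0.52 = 12 min.

12.00 min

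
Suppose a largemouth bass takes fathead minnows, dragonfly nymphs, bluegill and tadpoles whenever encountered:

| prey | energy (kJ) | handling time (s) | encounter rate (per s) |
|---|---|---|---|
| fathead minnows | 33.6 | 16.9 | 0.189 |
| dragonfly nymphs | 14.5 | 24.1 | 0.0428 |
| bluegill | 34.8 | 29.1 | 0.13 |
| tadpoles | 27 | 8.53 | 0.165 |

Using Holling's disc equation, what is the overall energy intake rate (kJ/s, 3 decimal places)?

R = Σλ_iE_i / (1 + Σλ_ih_i)
Numerator: 0.189×33.6 + 0.0428×14.5 + 0.13×34.8 + 0.165×27 = 15.95
Denominator: 1 + 0.189×16.9 + 0.0428×24.1 + 0.13×29.1 + 0.165×8.53 = 10.42
R = 15.95/10.42 = 1.531 kJ/s

1.531 kJ/s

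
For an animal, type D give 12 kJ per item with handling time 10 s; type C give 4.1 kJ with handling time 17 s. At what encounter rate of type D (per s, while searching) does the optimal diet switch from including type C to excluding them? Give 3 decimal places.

0.025 per s

At the threshold, the rate on type D alone equals the profitability of type C: λ·12/(1 + λ·10) = 4.1/17 = 0.2412.
Rearranging, λ(12 − 0.2412×10) = 0.2412, so λ = 0.2412/9.588 = 0.02515 per s.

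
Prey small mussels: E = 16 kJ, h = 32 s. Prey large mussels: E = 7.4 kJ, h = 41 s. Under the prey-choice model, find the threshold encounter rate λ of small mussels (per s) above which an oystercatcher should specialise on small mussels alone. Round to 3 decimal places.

0.018 per s

Drop large mussels once their profitability E₂/h₂ falls below the rate achievable on small mussels alone: E₂/h₂ = λE₁/(1 + λh₁).
Solve for λ: λE₁h₂ = E₂(1 + λh₁) → λ(E₁h₂ − E₂h₁) = E₂ → λ = E₂/(E₁h₂ − E₂h₁).
λ = 7.4/(16×41 − 7.4×32) = 7.4/419.2 = 0.01765 per s.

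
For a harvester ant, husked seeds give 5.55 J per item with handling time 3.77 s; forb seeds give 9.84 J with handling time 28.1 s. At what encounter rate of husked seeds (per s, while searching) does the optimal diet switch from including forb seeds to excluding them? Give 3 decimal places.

0.083 per s

At the threshold, the rate on husked seeds alone equals the profitability of forb seeds: λ·5.55/(1 + λ·3.77) = 9.84/28.1 = 0.3502.
Rearranging, λ(5.55 − 0.3502×3.77) = 0.3502, so λ = 0.3502/4.23 = 0.08279 per s.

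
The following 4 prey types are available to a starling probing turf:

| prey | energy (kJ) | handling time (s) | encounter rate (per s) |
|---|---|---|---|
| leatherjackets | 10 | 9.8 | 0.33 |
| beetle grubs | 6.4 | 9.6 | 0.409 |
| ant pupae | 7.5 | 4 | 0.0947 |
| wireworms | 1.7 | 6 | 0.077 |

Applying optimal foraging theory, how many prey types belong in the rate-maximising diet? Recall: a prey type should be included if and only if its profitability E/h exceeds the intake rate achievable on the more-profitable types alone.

E/h in descending order: ant pupae 1.88, leatherjackets 1.02, beetle grubs 0.667, wireworms 0.283 kJ/s. The optimal diet is the largest prefix of this list for which every included type satisfies E_i/h_i > R on the types above it.
Rate on top 1: 0.5151. leatherjackets: 1.02 > 0.5151 → include.
Rate on top 2: 0.8694. beetle grubs: 0.667 < 0.8694 → exclude; stop.
Optimal diet: ant pupae, leatherjackets — 2 of 4 types.

2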